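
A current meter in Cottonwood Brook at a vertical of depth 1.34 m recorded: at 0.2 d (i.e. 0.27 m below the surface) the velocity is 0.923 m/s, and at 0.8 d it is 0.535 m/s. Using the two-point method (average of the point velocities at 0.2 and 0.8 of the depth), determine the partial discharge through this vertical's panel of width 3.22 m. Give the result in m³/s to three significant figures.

3.15 m³/s

v̄ = (0.923 + 0.535) / 2 = 0.7290 m/s
q = v̄ × d × w = 0.7290 × 1.34 × 3.22 = 3.145 m³/s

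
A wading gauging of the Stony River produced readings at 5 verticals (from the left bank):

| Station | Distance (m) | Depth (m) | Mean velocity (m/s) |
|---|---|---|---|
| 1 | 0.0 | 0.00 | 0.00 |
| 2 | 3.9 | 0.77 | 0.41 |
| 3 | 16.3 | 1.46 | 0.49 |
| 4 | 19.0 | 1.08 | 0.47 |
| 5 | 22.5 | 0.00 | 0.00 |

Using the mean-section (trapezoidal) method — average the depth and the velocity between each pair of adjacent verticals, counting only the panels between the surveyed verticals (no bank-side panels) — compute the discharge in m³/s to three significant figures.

8.62 m³/s

Panel 1-2: Δb = 3.9 m, d̄ = (0.00+0.77)/2 = 0.385, v̄ = (0.00+0.41)/2 = 0.205 → q = 3.9×0.385×0.205 = 0.3078 m³/s
Panel 2-3: Δb = 12.4 m, d̄ = (0.77+1.46)/2 = 1.115, v̄ = (0.41+0.49)/2 = 0.45 → q = 12.4×1.115×0.45 = 6.222 m³/s
Panel 3-4: Δb = 2.7 m, d̄ = (1.46+1.08)/2 = 1.27, v̄ = (0.49+0.47)/2 = 0.48 → q = 2.7×1.27×0.48 = 1.646 m³/s
Panel 4-5: Δb = 3.5 m, d̄ = (1.08+0.00)/2 = 0.54, v̄ = (0.47+0.00)/2 = 0.235 → q = 3.5×0.54×0.235 = 0.4442 m³/s
Q = Σ q = 8.620 m³/s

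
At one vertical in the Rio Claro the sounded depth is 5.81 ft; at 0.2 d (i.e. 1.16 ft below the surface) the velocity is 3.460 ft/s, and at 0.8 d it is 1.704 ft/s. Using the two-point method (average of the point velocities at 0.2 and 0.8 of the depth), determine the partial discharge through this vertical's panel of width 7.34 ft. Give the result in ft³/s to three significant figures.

110 ft³/s

v̄ = (3.460 + 1.704) / 2 = 2.582 ft/s
q = v̄ × d × w = 2.582 × 5.81 × 7.34 = 110.1 ft³/s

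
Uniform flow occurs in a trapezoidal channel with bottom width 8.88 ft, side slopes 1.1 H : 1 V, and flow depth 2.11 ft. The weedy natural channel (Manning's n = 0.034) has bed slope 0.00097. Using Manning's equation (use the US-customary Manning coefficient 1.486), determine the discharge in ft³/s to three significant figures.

43.3 ft³/s

A = (b + z·y)·y = (8.88 + 1.1×2.11)×2.11 = 23.63 ft²
P = b + 2y√(1+z²) = 8.88 + 2×2.11×√(1+1.1²) = 15.15 ft
R = A/P = 23.63/15.15 = 1.560 ft
Q = (1.486/n)·A·R^(2/3)·S^(1/2) = (1.486/0.034) × 23.63 × 1.560^(2/3) × 0.00097^(1/2) = 43.27 ft³/s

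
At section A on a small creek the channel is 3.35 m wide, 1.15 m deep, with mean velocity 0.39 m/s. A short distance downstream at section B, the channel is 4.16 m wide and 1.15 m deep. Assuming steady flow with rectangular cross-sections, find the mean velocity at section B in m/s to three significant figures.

Q = A₁V₁ = (3.35×1.15) × 0.39 = 1.502 m³/s
A₂ = 4.16 × 1.15 = 4.784 m²
V₂ = Q/A₂ = 1.502/4.784 = 0.3141 m/s

0.314 m/s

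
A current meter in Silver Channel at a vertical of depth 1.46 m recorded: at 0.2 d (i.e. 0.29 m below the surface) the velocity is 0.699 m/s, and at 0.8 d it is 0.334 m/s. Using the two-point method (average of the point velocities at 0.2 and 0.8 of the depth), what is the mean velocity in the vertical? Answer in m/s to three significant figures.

0.517 m/s

v̄ = (0.699 + 0.334) / 2 = 0.5165 m/s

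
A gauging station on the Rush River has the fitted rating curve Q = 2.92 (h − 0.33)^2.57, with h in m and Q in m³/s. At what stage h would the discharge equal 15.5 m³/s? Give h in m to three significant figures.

2.24 m

h − h₀ = (Q/C)^(1/b) = (15.5/2.92)^(1/2.57) = 1.915 m
h = 0.33 + 1.915 = 2.245 m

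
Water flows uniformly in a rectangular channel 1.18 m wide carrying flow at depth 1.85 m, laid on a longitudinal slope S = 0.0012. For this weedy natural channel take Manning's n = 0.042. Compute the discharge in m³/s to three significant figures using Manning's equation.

A = b·y = 1.18 × 1.85 = 2.183 m²
P = b + 2y = 1.18 + 2×1.85 = 4.880 m
R = A/P = 2.183/4.880 = 0.4473 m
Q = (1/n)·A·R^(2/3)·S^(1/2) = (1/0.042) × 2.183 × 0.4473^(2/3) × 0.0012^(1/2) = 1.053 m³/s

1.05 m³/s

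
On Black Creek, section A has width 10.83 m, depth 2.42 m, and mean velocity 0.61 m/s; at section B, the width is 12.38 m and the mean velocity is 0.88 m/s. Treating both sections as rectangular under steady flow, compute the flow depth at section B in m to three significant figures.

1.47 m

Q = A₁V₁ = (10.83×2.42) × 0.61 = 15.99 m³/s
d₂ = Q/(b₂ V₂) = 15.99/(12.38×0.88) = 1.467 m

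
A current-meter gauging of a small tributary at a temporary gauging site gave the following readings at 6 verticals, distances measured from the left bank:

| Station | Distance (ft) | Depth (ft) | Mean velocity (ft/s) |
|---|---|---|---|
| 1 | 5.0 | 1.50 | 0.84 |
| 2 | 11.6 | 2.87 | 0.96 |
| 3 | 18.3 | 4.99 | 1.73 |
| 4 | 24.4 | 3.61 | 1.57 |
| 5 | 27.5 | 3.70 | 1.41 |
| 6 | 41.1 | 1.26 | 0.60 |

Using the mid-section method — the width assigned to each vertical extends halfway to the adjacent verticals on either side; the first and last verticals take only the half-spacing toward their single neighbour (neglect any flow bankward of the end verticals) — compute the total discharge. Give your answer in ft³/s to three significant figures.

w_1 = (11.6 − 5.0)/2 = 3.3 ft; q_1 = 0.84 × 1.50 × 3.3 = 4.158 ft³/s
w_2 = (18.3 − 5.0)/2 = 6.65 ft; q_2 = 0.96 × 2.87 × 6.65 = 18.32 ft³/s
w_3 = (24.4 − 11.6)/2 = 6.4 ft; q_3 = 1.73 × 4.99 × 6.4 = 55.25 ft³/s
w_4 = (27.5 − 18.3)/2 = 4.6 ft; q_4 = 1.57 × 3.61 × 4.6 = 26.07 ft³/s
w_5 = (41.1 − 24.4)/2 = 8.35 ft; q_5 = 1.41 × 3.70 × 8.35 = 43.56 ft³/s
w_6 = (41.1 − 27.5)/2 = 6.8 ft; q_6 = 0.60 × 1.26 × 6.8 = 5.141 ft³/s
Q = Σ qᵢ = 152.5 ft³/s

153 ft³/s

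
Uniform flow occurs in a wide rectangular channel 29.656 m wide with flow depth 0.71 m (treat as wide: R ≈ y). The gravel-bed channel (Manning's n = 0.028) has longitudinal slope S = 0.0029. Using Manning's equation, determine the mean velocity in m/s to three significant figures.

A = b·y = 29.656 × 0.71 = 21.06 m²
Wide channel: R ≈ y = 0.71 m
Q = (1/n)·A·R^(2/3)·S^(1/2) = (1/0.028) × 21.06 × 0.7100^(2/3) × 0.0029^(1/2) = 32.23 m³/s
V = Q/A = 32.23/21.06 = 1.531 m/s

1.53 m/s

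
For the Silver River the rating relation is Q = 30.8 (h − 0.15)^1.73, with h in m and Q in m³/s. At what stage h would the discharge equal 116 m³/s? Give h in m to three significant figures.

2.30 m

h − h₀ = (Q/C)^(1/b) = (116/30.8)^(1/1.73) = 2.152 m
h = 0.15 + 2.152 = 2.302 m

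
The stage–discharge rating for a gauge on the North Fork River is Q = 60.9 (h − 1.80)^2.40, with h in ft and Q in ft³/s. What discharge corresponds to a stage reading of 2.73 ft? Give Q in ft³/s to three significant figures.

Q = 60.9 × (2.73 − 1.80)^2.40 = 60.9 × 0.93^2.40 = 51.17 ft³/s

51.2 ft³/s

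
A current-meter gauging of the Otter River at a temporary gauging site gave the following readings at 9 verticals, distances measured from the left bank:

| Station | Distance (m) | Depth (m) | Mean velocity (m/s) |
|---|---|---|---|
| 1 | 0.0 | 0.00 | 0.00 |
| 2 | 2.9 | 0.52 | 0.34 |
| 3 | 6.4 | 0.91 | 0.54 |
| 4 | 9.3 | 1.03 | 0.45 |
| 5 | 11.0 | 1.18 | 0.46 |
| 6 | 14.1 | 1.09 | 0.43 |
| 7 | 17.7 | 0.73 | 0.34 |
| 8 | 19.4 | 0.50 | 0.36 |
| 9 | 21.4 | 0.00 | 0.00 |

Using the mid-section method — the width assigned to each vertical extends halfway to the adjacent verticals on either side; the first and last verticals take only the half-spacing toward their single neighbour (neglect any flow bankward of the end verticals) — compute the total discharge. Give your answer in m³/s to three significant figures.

w_2 = (6.4 − 0.0)/2 = 3.2 m; q_2 = 0.34 × 0.52 × 3.2 = 0.5658 m³/s
w_3 = (9.3 − 2.9)/2 = 3.2 m; q_3 = 0.54 × 0.91 × 3.2 = 1.572 m³/s
w_4 = (11.0 − 6.4)/2 = 2.3 m; q_4 = 0.45 × 1.03 × 2.3 = 1.066 m³/s
w_5 = (14.1 − 9.3)/2 = 2.4 m; q_5 = 0.46 × 1.18 × 2.4 = 1.303 m³/s
w_6 = (17.7 − 11.0)/2 = 3.35 m; q_6 = 0.43 × 1.09 × 3.35 = 1.570 m³/s
w_7 = (19.4 − 14.1)/2 = 2.65 m; q_7 = 0.34 × 0.73 × 2.65 = 0.6577 m³/s
w_8 = (21.4 − 17.7)/2 = 1.85 m; q_8 = 0.36 × 0.50 × 1.85 = 0.3330 m³/s
Stations 1, 9 contribute zero (depth or velocity is 0).
Q = Σ qᵢ = 7.068 m³/s

7.07 m³/s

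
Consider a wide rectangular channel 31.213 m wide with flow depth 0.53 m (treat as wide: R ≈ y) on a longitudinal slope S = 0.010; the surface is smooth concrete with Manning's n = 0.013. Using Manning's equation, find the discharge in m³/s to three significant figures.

A = b·y = 31.213 × 0.53 = 16.54 m²
Wide channel: R ≈ y = 0.53 m
Q = (1/n)·A·R^(2/3)·S^(1/2) = (1/0.013) × 16.54 × 0.5300^(2/3) × 0.010^(1/2) = 83.34 m³/s

83.3 m³/s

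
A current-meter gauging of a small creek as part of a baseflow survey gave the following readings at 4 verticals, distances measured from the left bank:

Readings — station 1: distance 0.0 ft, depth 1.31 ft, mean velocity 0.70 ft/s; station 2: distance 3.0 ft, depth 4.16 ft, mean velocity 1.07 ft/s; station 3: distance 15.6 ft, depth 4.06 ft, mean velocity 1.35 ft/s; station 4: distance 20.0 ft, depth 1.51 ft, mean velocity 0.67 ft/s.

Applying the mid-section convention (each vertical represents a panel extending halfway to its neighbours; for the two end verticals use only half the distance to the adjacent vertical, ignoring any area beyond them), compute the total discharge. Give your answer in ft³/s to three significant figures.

w_1 = (3.0 − 0.0)/2 = 1.5 ft; q_1 = 0.70 × 1.31 × 1.5 = 1.376 ft³/s
w_2 = (15.6 − 0.0)/2 = 7.8 ft; q_2 = 1.07 × 4.16 × 7.8 = 34.72 ft³/s
w_3 = (20.0 − 3.0)/2 = 8.5 ft; q_3 = 1.35 × 4.06 × 8.5 = 46.59 ft³/s
w_4 = (20.0 − 15.6)/2 = 2.2 ft; q_4 = 0.67 × 1.51 × 2.2 = 2.226 ft³/s
Q = Σ qᵢ = 84.91 ft³/s

84.9 ft³/s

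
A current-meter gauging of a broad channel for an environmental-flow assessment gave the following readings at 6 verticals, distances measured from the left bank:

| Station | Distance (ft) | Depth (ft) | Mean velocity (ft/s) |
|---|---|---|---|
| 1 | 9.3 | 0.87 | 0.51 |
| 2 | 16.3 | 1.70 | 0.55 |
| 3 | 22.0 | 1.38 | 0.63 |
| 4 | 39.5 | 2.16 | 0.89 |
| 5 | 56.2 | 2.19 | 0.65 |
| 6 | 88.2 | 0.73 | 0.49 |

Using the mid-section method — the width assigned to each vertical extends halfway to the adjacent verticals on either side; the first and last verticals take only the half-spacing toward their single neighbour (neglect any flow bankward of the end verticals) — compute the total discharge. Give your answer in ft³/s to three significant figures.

w_1 = (16.3 − 9.3)/2 = 3.5 ft; q_1 = 0.51 × 0.87 × 3.5 = 1.553 ft³/s
w_2 = (22.0 − 9.3)/2 = 6.35 ft; q_2 = 0.55 × 1.70 × 6.35 = 5.937 ft³/s
w_3 = (39.5 − 16.3)/2 = 11.6 ft; q_3 = 0.63 × 1.38 × 11.6 = 10.09 ft³/s
w_4 = (56.2 − 22.0)/2 = 17.1 ft; q_4 = 0.89 × 2.16 × 17.1 = 32.87 ft³/s
w_5 = (88.2 − 39.5)/2 = 24.35 ft; q_5 = 0.65 × 2.19 × 24.35 = 34.66 ft³/s
w_6 = (88.2 − 56.2)/2 = 16 ft; q_6 = 0.49 × 0.73 × 16 = 5.723 ft³/s
Q = Σ qᵢ = 90.83 ft³/s

90.8 ft³/s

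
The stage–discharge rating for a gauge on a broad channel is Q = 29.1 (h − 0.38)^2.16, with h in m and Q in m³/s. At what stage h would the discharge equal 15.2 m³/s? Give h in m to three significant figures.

1.12 m

h − h₀ = (Q/C)^(1/b) = (15.2/29.1)^(1/2.16) = 0.7403 m
h = 0.38 + 0.7403 = 1.120 m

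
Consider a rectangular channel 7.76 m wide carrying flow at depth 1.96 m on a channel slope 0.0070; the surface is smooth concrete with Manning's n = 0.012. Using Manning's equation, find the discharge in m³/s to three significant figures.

126 m³/s

A = b·y = 7.76 × 1.96 = 15.21 m²
P = b + 2y = 7.76 + 2×1.96 = 11.68 m
R = A/P = 15.21/11.68 = 1.302 m
Q = (1/n)·A·R^(2/3)·S^(1/2) = (1/0.012) × 15.21 × 1.302^(2/3) × 0.0070^(1/2) = 126.5 m³/s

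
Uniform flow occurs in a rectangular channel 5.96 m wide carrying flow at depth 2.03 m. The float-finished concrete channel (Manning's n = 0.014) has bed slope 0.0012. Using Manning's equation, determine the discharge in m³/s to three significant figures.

33.9 m³/s

A = b·y = 5.96 × 2.03 = 12.10 m²
P = b + 2y = 5.96 + 2×2.03 = 10.02 m
R = A/P = 12.10/10.02 = 1.207 m
Q = (1/n)·A·R^(2/3)·S^(1/2) = (1/0.014) × 12.10 × 1.207^(2/3) × 0.0012^(1/2) = 33.95 m³/s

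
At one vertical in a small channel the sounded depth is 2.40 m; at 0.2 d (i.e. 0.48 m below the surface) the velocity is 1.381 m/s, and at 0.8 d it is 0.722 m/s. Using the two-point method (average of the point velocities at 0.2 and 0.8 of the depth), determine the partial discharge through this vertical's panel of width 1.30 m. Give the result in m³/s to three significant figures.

3.28 m³/s

v̄ = (1.381 + 0.722) / 2 = 1.052 m/s
q = v̄ × d × w = 1.052 × 2.40 × 1.30 = 3.281 m³/s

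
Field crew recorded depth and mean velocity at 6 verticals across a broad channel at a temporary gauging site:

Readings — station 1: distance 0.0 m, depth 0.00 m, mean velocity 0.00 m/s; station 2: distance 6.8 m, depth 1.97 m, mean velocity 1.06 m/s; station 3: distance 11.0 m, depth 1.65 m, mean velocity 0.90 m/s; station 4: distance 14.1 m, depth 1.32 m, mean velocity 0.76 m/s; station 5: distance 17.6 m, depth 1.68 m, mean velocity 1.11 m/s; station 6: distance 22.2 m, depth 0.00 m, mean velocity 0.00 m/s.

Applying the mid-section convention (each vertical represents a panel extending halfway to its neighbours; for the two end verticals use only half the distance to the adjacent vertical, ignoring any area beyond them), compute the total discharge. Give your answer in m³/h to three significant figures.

100000 m³/h

w_2 = (11.0 − 0.0)/2 = 5.5 m; q_2 = 1.06 × 1.97 × 5.5 = 11.49 m³/s
w_3 = (14.1 − 6.8)/2 = 3.65 m; q_3 = 0.90 × 1.65 × 3.65 = 5.420 m³/s
w_4 = (17.6 − 11.0)/2 = 3.3 m; q_4 = 0.76 × 1.32 × 3.3 = 3.311 m³/s
w_5 = (22.2 − 14.1)/2 = 4.05 m; q_5 = 1.11 × 1.68 × 4.05 = 7.552 m³/s
Stations 1, 6 contribute zero (depth or velocity is 0).
Q = Σ qᵢ = 27.77 m³/s
= 27.77 × 3600 = 99970 m³/h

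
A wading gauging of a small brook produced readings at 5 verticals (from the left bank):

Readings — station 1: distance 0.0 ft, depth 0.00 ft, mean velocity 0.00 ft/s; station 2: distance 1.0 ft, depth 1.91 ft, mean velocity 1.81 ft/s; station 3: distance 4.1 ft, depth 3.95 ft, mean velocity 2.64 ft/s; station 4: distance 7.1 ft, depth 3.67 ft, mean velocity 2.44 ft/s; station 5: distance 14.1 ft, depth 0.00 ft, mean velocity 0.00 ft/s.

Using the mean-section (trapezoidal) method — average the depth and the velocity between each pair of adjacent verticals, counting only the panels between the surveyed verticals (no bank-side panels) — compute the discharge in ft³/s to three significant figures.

Panel 1-2: Δb = 1 ft, d̄ = (0.00+1.91)/2 = 0.955, v̄ = (0.00+1.81)/2 = 0.905 → q = 1×0.955×0.905 = 0.8643 ft³/s
Panel 2-3: Δb = 3.1 ft, d̄ = (1.91+3.95)/2 = 2.93, v̄ = (1.81+2.64)/2 = 2.225 → q = 3.1×2.93×2.225 = 20.21 ft³/s
Panel 3-4: Δb = 3 ft, d̄ = (3.95+3.67)/2 = 3.81, v̄ = (2.64+2.44)/2 = 2.54 → q = 3×3.81×2.54 = 29.03 ft³/s
Panel 4-5: Δb = 7 ft, d̄ = (3.67+0.00)/2 = 1.835, v̄ = (2.44+0.00)/2 = 1.22 → q = 7×1.835×1.22 = 15.67 ft³/s
Q = Σ q = 65.78 ft³/s

65.8 ft³/s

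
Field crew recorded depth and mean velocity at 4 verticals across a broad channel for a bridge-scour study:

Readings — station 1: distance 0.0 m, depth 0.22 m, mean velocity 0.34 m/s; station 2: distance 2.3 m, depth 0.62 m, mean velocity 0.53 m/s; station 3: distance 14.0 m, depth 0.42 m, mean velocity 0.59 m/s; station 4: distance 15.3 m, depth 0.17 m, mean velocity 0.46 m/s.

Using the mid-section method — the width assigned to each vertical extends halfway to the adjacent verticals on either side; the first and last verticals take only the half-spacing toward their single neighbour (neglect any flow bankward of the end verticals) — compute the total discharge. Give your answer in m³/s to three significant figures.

w_1 = (2.3 − 0.0)/2 = 1.15 m; q_1 = 0.34 × 0.22 × 1.15 = 0.08602 m³/s
w_2 = (14.0 − 0.0)/2 = 7 m; q_2 = 0.53 × 0.62 × 7 = 2.300 m³/s
w_3 = (15.3 − 2.3)/2 = 6.5 m; q_3 = 0.59 × 0.42 × 6.5 = 1.611 m³/s
w_4 = (15.3 − 14.0)/2 = 0.65 m; q_4 = 0.46 × 0.17 × 0.65 = 0.05083 m³/s
Q = Σ qᵢ = 4.048 m³/s

4.05 m³/s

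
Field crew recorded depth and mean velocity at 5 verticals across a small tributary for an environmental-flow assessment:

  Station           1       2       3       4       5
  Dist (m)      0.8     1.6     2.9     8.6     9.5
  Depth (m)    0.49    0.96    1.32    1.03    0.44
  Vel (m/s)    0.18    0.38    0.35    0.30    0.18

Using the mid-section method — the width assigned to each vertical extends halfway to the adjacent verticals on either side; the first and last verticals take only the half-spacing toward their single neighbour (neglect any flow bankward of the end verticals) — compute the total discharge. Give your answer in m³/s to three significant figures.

3.09 m³/s

w_1 = (1.6 − 0.8)/2 = 0.4 m; q_1 = 0.18 × 0.49 × 0.4 = 0.03528 m³/s
w_2 = (2.9 − 0.8)/2 = 1.05 m; q_2 = 0.38 × 0.96 × 1.05 = 0.3830 m³/s
w_3 = (8.6 − 1.6)/2 = 3.5 m; q_3 = 0.35 × 1.32 × 3.5 = 1.617 m³/s
w_4 = (9.5 − 2.9)/2 = 3.3 m; q_4 = 0.30 × 1.03 × 3.3 = 1.020 m³/s
w_5 = (9.5 − 8.6)/2 = 0.45 m; q_5 = 0.18 × 0.44 × 0.45 = 0.03564 m³/s
Q = Σ qᵢ = 3.091 m³/s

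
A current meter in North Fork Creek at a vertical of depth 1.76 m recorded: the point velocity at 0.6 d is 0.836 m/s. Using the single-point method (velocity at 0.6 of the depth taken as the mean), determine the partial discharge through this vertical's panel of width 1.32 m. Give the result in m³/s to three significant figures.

1.94 m³/s

v̄ = v₀.₆ = 0.836 m/s
q = v̄ × d × w = 0.8360 × 1.76 × 1.32 = 1.942 m³/s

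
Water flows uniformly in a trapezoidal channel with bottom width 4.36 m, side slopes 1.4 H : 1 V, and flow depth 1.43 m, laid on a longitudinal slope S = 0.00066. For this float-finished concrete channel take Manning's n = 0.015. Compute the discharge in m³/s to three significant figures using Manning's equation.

A = (b + z·y)·y = (4.36 + 1.4×1.43)×1.43 = 9.098 m²
P = b + 2y√(1+z²) = 4.36 + 2×1.43×√(1+1.4²) = 9.281 m
R = A/P = 9.098/9.281 = 0.9803 m
Q = (1/n)·A·R^(2/3)·S^(1/2) = (1/0.015) × 9.098 × 0.9803^(2/3) × 0.00066^(1/2) = 15.38 m³/s

15.4 m³/s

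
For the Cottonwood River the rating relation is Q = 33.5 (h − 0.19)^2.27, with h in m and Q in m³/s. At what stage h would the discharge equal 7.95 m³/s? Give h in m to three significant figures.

h − h₀ = (Q/C)^(1/b) = (7.95/33.5)^(1/2.27) = 0.5307 m
h = 0.19 + 0.5307 = 0.7207 m

0.721 m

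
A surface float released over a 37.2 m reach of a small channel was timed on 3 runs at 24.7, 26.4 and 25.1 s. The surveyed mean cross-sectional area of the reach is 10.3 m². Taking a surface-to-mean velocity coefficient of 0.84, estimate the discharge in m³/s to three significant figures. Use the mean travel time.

12.7 m³/s

t̄ = (24.7 + 26.4 + 25.1) / 3 = 25.4 s
v_surface = L / t̄ = 37.2 / 25.4 = 1.465 m/s
v_mean = 0.84 × 1.465 = 1.230 m/s
Q = A × v_mean = 10.3 × 1.230 = 12.67 m³/s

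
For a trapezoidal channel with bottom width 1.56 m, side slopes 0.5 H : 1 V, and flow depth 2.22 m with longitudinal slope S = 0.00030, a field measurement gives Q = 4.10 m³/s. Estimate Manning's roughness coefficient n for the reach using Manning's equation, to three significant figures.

0.0235

A = (b + z·y)·y = (1.56 + 0.5×2.22)×2.22 = 5.927 m²
P = b + 2y√(1+z²) = 1.56 + 2×2.22×√(1+0.5²) = 6.524 m
R = A/P = 5.927/6.524 = 0.9085 m
n = (1/Q)·A·R^(2/3)·S^(1/2) = (1/4.10) × 5.927 × 0.9381 × 0.01732 = 0.02349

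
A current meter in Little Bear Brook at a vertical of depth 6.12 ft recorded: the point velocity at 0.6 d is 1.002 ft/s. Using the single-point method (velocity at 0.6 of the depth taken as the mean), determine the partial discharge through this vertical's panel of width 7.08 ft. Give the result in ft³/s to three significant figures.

v̄ = v₀.₆ = 1.002 ft/s
q = v̄ × d × w = 1.002 × 6.12 × 7.08 = 43.42 ft³/s

43.4 ft³/s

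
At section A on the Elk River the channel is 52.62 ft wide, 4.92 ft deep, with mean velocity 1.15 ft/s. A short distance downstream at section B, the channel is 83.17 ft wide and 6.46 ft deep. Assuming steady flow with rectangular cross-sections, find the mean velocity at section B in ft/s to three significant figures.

0.554 ft/s

Q = A₁V₁ = (52.62×4.92) × 1.15 = 297.7 ft³/s
A₂ = 83.17 × 6.46 = 537.3 ft²
V₂ = Q/A₂ = 297.7/537.3 = 0.5541 ft/s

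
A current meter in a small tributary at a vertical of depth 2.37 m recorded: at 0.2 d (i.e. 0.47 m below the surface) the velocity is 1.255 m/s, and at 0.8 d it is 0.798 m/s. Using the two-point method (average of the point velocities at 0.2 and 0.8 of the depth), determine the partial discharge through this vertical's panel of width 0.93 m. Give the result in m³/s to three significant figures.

2.26 m³/s

v̄ = (1.255 + 0.798) / 2 = 1.027 m/s
q = v̄ × d × w = 1.027 × 2.37 × 0.93 = 2.263 m³/s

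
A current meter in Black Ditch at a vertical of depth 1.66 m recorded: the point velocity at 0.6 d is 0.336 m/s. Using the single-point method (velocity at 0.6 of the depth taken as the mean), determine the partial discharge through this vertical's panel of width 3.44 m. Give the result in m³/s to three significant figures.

v̄ = v₀.₆ = 0.336 m/s
q = v̄ × d × w = 0.3360 × 1.66 × 3.44 = 1.919 m³/s

1.92 m³/s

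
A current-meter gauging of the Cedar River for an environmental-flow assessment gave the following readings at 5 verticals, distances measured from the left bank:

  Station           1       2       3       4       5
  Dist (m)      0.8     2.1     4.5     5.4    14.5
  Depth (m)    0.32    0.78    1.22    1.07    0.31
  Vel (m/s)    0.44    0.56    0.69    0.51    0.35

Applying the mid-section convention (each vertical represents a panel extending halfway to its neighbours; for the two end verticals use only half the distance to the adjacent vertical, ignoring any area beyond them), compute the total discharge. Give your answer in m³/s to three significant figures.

5.51 m³/s

w_1 = (2.1 − 0.8)/2 = 0.65 m; q_1 = 0.44 × 0.32 × 0.65 = 0.09152 m³/s
w_2 = (4.5 − 0.8)/2 = 1.85 m; q_2 = 0.56 × 0.78 × 1.85 = 0.8081 m³/s
w_3 = (5.4 − 2.1)/2 = 1.65 m; q_3 = 0.69 × 1.22 × 1.65 = 1.389 m³/s
w_4 = (14.5 − 4.5)/2 = 5 m; q_4 = 0.51 × 1.07 × 5 = 2.729 m³/s
w_5 = (14.5 − 5.4)/2 = 4.55 m; q_5 = 0.35 × 0.31 × 4.55 = 0.4937 m³/s
Q = Σ qᵢ = 5.511 m³/s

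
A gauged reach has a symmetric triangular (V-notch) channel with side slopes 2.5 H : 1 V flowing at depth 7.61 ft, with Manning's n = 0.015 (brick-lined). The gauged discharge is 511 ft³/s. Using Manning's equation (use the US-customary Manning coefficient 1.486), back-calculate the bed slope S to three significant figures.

0.000236

A = z·y² = 2.5×7.61² = 144.8 ft²
P = 2y√(1+z²) = 2×7.61×√(1+2.5²) = 40.98 ft
R = A/P = 144.8/40.98 = 3.533 ft
S = (Q·n / (1.486·A·R^(2/3)))² = (511×0.015 / (1.486×144.8×2.320))² = 0.0002359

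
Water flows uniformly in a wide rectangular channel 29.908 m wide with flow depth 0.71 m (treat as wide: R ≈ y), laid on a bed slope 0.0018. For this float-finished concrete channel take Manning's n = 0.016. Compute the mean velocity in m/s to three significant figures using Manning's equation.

2.11 m/s

A = b·y = 29.908 × 0.71 = 21.23 m²
Wide channel: R ≈ y = 0.71 m
Q = (1/n)·A·R^(2/3)·S^(1/2) = (1/0.016) × 21.23 × 0.7100^(2/3) × 0.0018^(1/2) = 44.81 m³/s
V = Q/A = 44.81/21.23 = 2.110 m/s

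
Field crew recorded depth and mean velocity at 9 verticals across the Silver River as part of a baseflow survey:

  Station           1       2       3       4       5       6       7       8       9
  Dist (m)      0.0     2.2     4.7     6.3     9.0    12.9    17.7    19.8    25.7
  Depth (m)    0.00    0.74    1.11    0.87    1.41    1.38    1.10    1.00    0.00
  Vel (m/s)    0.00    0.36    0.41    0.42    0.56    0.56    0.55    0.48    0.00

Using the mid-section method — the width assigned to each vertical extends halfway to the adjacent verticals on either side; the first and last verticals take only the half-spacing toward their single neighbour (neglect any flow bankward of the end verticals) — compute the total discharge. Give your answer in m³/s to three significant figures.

12.3 m³/s

w_2 = (4.7 − 0.0)/2 = 2.35 m; q_2 = 0.36 × 0.74 × 2.35 = 0.6260 m³/s
w_3 = (6.3 − 2.2)/2 = 2.05 m; q_3 = 0.41 × 1.11 × 2.05 = 0.9330 m³/s
w_4 = (9.0 − 4.7)/2 = 2.15 m; q_4 = 0.42 × 0.87 × 2.15 = 0.7856 m³/s
w_5 = (12.9 − 6.3)/2 = 3.3 m; q_5 = 0.56 × 1.41 × 3.3 = 2.606 m³/s
w_6 = (17.7 − 9.0)/2 = 4.35 m; q_6 = 0.56 × 1.38 × 4.35 = 3.362 m³/s
w_7 = (19.8 − 12.9)/2 = 3.45 m; q_7 = 0.55 × 1.10 × 3.45 = 2.087 m³/s
w_8 = (25.7 − 17.7)/2 = 4 m; q_8 = 0.48 × 1.00 × 4 = 1.920 m³/s
Stations 1, 9 contribute zero (depth or velocity is 0).
Q = Σ qᵢ = 12.32 m³/s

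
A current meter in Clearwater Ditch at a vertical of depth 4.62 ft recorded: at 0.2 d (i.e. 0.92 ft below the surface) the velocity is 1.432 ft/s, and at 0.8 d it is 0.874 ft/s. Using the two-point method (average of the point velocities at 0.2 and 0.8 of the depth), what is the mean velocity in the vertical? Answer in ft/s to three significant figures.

v̄ = (1.432 + 0.874) / 2 = 1.153 ft/s

1.15 ft/s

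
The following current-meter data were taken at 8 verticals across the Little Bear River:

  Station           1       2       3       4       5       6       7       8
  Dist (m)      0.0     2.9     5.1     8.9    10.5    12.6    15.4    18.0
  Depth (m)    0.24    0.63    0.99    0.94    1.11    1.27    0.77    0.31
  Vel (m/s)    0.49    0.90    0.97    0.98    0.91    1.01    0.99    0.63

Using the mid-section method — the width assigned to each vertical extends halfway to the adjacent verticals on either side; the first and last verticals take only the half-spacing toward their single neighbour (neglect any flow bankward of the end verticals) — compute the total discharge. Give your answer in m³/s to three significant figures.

w_1 = (2.9 − 0.0)/2 = 1.45 m; q_1 = 0.49 × 0.24 × 1.45 = 0.1705 m³/s
w_2 = (5.1 − 0.0)/2 = 2.55 m; q_2 = 0.90 × 0.63 × 2.55 = 1.446 m³/s
w_3 = (8.9 − 2.9)/2 = 3 m; q_3 = 0.97 × 0.99 × 3 = 2.881 m³/s
w_4 = (10.5 − 5.1)/2 = 2.7 m; q_4 = 0.98 × 0.94 × 2.7 = 2.487 m³/s
w_5 = (12.6 − 8.9)/2 = 1.85 m; q_5 = 0.91 × 1.11 × 1.85 = 1.869 m³/s
w_6 = (15.4 − 10.5)/2 = 2.45 m; q_6 = 1.01 × 1.27 × 2.45 = 3.143 m³/s
w_7 = (18.0 − 12.6)/2 = 2.7 m; q_7 = 0.99 × 0.77 × 2.7 = 2.058 m³/s
w_8 = (18.0 − 15.4)/2 = 1.3 m; q_8 = 0.63 × 0.31 × 1.3 = 0.2539 m³/s
Q = Σ qᵢ = 14.31 m³/s

14.3 m³/s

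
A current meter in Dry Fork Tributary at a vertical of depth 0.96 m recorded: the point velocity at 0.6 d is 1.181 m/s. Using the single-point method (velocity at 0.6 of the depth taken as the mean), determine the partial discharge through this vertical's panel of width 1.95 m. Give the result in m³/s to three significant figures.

v̄ = v₀.₆ = 1.181 m/s
q = v̄ × d × w = 1.181 × 0.96 × 1.95 = 2.211 m³/s

2.21 m³/s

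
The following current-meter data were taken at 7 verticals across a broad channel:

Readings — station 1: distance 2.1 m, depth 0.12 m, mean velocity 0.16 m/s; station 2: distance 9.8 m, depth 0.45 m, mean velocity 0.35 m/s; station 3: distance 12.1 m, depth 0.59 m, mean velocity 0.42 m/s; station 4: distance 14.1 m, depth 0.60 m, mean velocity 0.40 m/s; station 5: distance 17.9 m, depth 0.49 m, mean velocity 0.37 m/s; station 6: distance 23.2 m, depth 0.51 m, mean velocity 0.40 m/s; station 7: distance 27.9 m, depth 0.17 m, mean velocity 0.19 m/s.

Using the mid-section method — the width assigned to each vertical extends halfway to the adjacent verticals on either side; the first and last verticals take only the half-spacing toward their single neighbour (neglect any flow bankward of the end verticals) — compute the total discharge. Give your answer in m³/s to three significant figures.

4.01 m³/s

w_1 = (9.8 − 2.1)/2 = 3.85 m; q_1 = 0.16 × 0.12 × 3.85 = 0.07392 m³/s
w_2 = (12.1 − 2.1)/2 = 5 m; q_2 = 0.35 × 0.45 × 5 = 0.7875 m³/s
w_3 = (14.1 − 9.8)/2 = 2.15 m; q_3 = 0.42 × 0.59 × 2.15 = 0.5328 m³/s
w_4 = (17.9 − 12.1)/2 = 2.9 m; q_4 = 0.40 × 0.60 × 2.9 = 0.6960 m³/s
w_5 = (23.2 − 14.1)/2 = 4.55 m; q_5 = 0.37 × 0.49 × 4.55 = 0.8249 m³/s
w_6 = (27.9 − 17.9)/2 = 5 m; q_6 = 0.40 × 0.51 × 5 = 1.020 m³/s
w_7 = (27.9 − 23.2)/2 = 2.35 m; q_7 = 0.19 × 0.17 × 2.35 = 0.07591 m³/s
Q = Σ qᵢ = 4.011 m³/s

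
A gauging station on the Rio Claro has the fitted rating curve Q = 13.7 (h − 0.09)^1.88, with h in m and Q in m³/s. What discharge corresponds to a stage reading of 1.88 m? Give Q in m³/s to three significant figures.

40.9 m³/s

Q = 13.7 × (1.88 − 0.09)^1.88 = 13.7 × 1.79^1.88 = 40.93 m³/s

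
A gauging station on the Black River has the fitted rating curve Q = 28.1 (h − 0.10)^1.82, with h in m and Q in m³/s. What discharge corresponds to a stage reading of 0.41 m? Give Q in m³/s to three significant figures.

3.33 m³/s

Q = 28.1 × (0.41 − 0.10)^1.82 = 28.1 × 0.31^1.82 = 3.334 m³/s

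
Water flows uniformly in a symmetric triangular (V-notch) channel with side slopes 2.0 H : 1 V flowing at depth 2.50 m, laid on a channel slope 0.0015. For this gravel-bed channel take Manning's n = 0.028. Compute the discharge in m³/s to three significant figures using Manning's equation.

18.6 m³/s

A = z·y² = 2.0×2.50² = 12.50 m²
P = 2y√(1+z²) = 2×2.50×√(1+2.0²) = 11.18 m
R = A/P = 12.50/11.18 = 1.118 m
Q = (1/n)·A·R^(2/3)·S^(1/2) = (1/0.028) × 12.50 × 1.118^(2/3) × 0.0015^(1/2) = 18.63 m³/s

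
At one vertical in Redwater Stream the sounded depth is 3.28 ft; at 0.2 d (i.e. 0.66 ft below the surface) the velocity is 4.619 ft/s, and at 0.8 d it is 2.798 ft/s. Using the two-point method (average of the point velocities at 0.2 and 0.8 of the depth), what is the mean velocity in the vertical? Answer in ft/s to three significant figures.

3.71 ft/s

v̄ = (4.619 + 2.798) / 2 = 3.709 ft/s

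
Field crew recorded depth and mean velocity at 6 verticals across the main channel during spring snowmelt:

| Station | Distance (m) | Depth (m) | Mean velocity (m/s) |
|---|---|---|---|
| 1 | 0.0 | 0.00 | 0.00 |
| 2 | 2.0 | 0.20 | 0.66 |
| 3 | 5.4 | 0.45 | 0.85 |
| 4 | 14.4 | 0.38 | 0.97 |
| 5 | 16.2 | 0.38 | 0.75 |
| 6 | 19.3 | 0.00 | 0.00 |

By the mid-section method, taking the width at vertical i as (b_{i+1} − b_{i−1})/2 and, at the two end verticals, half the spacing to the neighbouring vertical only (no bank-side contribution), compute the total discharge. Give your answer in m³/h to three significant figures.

19500 m³/h

w_2 = (5.4 − 0.0)/2 = 2.7 m; q_2 = 0.66 × 0.20 × 2.7 = 0.3564 m³/s
w_3 = (14.4 − 2.0)/2 = 6.2 m; q_3 = 0.85 × 0.45 × 6.2 = 2.372 m³/s
w_4 = (16.2 − 5.4)/2 = 5.4 m; q_4 = 0.97 × 0.38 × 5.4 = 1.990 m³/s
w_5 = (19.3 − 14.4)/2 = 2.45 m; q_5 = 0.75 × 0.38 × 2.45 = 0.6983 m³/s
Stations 1, 6 contribute zero (depth or velocity is 0).
Q = Σ qᵢ = 5.417 m³/s
= 5.417 × 3600 = 19500 m³/h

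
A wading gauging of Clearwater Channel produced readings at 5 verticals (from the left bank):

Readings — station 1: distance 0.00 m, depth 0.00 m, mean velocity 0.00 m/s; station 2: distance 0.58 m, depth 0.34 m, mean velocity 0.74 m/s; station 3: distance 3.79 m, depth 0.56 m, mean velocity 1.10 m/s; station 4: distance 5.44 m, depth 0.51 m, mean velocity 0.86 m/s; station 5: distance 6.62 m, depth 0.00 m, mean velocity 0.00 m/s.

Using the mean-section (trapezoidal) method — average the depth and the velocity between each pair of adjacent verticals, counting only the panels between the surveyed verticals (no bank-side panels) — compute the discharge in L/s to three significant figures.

Panel 1-2: Δb = 0.58 m, d̄ = (0.00+0.34)/2 = 0.17, v̄ = (0.00+0.74)/2 = 0.37 → q = 0.58×0.17×0.37 = 0.03648 m³/s
Panel 2-3: Δb = 3.21 m, d̄ = (0.34+0.56)/2 = 0.45, v̄ = (0.74+1.10)/2 = 0.92 → q = 3.21×0.45×0.92 = 1.329 m³/s
Panel 3-4: Δb = 1.65 m, d̄ = (0.56+0.51)/2 = 0.535, v̄ = (1.10+0.86)/2 = 0.98 → q = 1.65×0.535×0.98 = 0.8651 m³/s
Panel 4-5: Δb = 1.18 m, d̄ = (0.51+0.00)/2 = 0.255, v̄ = (0.86+0.00)/2 = 0.43 → q = 1.18×0.255×0.43 = 0.1294 m³/s
Q = Σ q = 2.360 m³/s
= 2.360 × 1000 = 2360 L/s

2360 L/s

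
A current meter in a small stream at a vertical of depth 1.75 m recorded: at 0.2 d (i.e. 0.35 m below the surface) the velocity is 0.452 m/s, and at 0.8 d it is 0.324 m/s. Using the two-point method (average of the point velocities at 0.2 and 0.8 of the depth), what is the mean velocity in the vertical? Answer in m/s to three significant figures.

0.388 m/s

v̄ = (0.452 + 0.324) / 2 = 0.3880 m/s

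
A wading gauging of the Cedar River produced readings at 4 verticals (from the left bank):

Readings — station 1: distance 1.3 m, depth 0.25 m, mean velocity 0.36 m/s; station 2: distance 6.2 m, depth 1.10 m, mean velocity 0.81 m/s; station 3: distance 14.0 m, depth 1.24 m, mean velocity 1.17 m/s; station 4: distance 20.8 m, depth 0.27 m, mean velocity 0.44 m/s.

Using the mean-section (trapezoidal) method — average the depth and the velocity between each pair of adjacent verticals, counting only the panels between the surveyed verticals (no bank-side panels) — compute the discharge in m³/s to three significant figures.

Panel 1-2: Δb = 4.9 m, d̄ = (0.25+1.10)/2 = 0.675, v̄ = (0.36+0.81)/2 = 0.585 → q = 4.9×0.675×0.585 = 1.935 m³/s
Panel 2-3: Δb = 7.8 m, d̄ = (1.10+1.24)/2 = 1.17, v̄ = (0.81+1.17)/2 = 0.99 → q = 7.8×1.17×0.99 = 9.035 m³/s
Panel 3-4: Δb = 6.8 m, d̄ = (1.24+0.27)/2 = 0.755, v̄ = (1.17+0.44)/2 = 0.805 → q = 6.8×0.755×0.805 = 4.133 m³/s
Q = Σ q = 15.10 m³/s

15.1 m³/s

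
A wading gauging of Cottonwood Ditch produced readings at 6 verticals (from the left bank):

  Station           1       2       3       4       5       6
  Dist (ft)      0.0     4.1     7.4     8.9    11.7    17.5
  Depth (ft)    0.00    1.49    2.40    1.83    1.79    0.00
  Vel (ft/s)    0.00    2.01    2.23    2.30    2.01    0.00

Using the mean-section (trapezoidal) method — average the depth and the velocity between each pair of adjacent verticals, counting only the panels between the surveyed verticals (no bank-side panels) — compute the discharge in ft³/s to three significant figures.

Panel 1-2: Δb = 4.1 ft, d̄ = (0.00+1.49)/2 = 0.745, v̄ = (0.00+2.01)/2 = 1.005 → q = 4.1×0.745×1.005 = 3.070 ft³/s
Panel 2-3: Δb = 3.3 ft, d̄ = (1.49+2.40)/2 = 1.945, v̄ = (2.01+2.23)/2 = 2.12 → q = 3.3×1.945×2.12 = 13.61 ft³/s
Panel 3-4: Δb = 1.5 ft, d̄ = (2.40+1.83)/2 = 2.115, v̄ = (2.23+2.30)/2 = 2.265 → q = 1.5×2.115×2.265 = 7.186 ft³/s
Panel 4-5: Δb = 2.8 ft, d̄ = (1.83+1.79)/2 = 1.81, v̄ = (2.30+2.01)/2 = 2.155 → q = 2.8×1.81×2.155 = 10.92 ft³/s
Panel 5-6: Δb = 5.8 ft, d̄ = (1.79+0.00)/2 = 0.895, v̄ = (2.01+0.00)/2 = 1.005 → q = 5.8×0.895×1.005 = 5.217 ft³/s
Q = Σ q = 40.00 ft³/s

40.0 ft³/s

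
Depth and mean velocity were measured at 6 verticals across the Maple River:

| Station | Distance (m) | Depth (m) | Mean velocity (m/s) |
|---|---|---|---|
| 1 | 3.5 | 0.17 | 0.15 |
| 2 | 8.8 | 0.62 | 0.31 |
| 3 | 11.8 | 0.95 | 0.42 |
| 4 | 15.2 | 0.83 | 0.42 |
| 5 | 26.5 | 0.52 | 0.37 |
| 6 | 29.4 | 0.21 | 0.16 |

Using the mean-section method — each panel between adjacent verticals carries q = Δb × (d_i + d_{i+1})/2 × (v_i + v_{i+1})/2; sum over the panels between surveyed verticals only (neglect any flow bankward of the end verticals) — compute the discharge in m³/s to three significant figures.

5.91 m³/s

Panel 1-2: Δb = 5.3 m, d̄ = (0.17+0.62)/2 = 0.395, v̄ = (0.15+0.31)/2 = 0.23 → q = 5.3×0.395×0.23 = 0.4815 m³/s
Panel 2-3: Δb = 3 m, d̄ = (0.62+0.95)/2 = 0.785, v̄ = (0.31+0.42)/2 = 0.365 → q = 3×0.785×0.365 = 0.8596 m³/s
Panel 3-4: Δb = 3.4 m, d̄ = (0.95+0.83)/2 = 0.89, v̄ = (0.42+0.42)/2 = 0.42 → q = 3.4×0.89×0.42 = 1.271 m³/s
Panel 4-5: Δb = 11.3 m, d̄ = (0.83+0.52)/2 = 0.675, v̄ = (0.42+0.37)/2 = 0.395 → q = 11.3×0.675×0.395 = 3.013 m³/s
Panel 5-6: Δb = 2.9 m, d̄ = (0.52+0.21)/2 = 0.365, v̄ = (0.37+0.16)/2 = 0.265 → q = 2.9×0.365×0.265 = 0.2805 m³/s
Q = Σ q = 5.905 m³/s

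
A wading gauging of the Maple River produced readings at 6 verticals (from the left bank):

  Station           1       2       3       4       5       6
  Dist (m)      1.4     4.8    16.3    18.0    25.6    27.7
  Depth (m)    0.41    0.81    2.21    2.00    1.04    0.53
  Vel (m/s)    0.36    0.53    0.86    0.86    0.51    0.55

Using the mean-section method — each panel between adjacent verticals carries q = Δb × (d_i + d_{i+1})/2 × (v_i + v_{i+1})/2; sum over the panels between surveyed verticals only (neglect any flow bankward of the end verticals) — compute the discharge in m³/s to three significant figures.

Panel 1-2: Δb = 3.4 m, d̄ = (0.41+0.81)/2 = 0.61, v̄ = (0.36+0.53)/2 = 0.445 → q = 3.4×0.61×0.445 = 0.9229 m³/s
Panel 2-3: Δb = 11.5 m, d̄ = (0.81+2.21)/2 = 1.51, v̄ = (0.53+0.86)/2 = 0.695 → q = 11.5×1.51×0.695 = 12.07 m³/s
Panel 3-4: Δb = 1.7 m, d̄ = (2.21+2.00)/2 = 2.105, v̄ = (0.86+0.86)/2 = 0.86 → q = 1.7×2.105×0.86 = 3.078 m³/s
Panel 4-5: Δb = 7.6 m, d̄ = (2.00+1.04)/2 = 1.52, v̄ = (0.86+0.51)/2 = 0.685 → q = 7.6×1.52×0.685 = 7.913 m³/s
Panel 5-6: Δb = 2.1 m, d̄ = (1.04+0.53)/2 = 0.785, v̄ = (0.51+0.55)/2 = 0.53 → q = 2.1×0.785×0.53 = 0.8737 m³/s
Q = Σ q = 24.86 m³/s

24.9 m³/s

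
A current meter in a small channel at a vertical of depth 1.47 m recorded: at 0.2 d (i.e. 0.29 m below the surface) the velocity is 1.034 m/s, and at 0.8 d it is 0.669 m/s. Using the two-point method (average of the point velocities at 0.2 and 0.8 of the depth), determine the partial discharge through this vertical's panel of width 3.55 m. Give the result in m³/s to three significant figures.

v̄ = (1.034 + 0.669) / 2 = 0.8515 m/s
q = v̄ × d × w = 0.8515 × 1.47 × 3.55 = 4.444 m³/s

4.44 m³/s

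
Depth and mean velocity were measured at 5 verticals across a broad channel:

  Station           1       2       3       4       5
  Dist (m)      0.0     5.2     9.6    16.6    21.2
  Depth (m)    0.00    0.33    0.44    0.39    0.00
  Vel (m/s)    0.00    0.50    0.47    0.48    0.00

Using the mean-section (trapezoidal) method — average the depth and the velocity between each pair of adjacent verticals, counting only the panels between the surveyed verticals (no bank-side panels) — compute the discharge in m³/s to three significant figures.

Panel 1-2: Δb = 5.2 m, d̄ = (0.00+0.33)/2 = 0.165, v̄ = (0.00+0.50)/2 = 0.25 → q = 5.2×0.165×0.25 = 0.2145 m³/s
Panel 2-3: Δb = 4.4 m, d̄ = (0.33+0.44)/2 = 0.385, v̄ = (0.50+0.47)/2 = 0.485 → q = 4.4×0.385×0.485 = 0.8216 m³/s
Panel 3-4: Δb = 7 m, d̄ = (0.44+0.39)/2 = 0.415, v̄ = (0.47+0.48)/2 = 0.475 → q = 7×0.415×0.475 = 1.380 m³/s
Panel 4-5: Δb = 4.6 m, d̄ = (0.39+0.00)/2 = 0.195, v̄ = (0.48+0.00)/2 = 0.24 → q = 4.6×0.195×0.24 = 0.2153 m³/s
Q = Σ q = 2.631 m³/s

2.63 m³/s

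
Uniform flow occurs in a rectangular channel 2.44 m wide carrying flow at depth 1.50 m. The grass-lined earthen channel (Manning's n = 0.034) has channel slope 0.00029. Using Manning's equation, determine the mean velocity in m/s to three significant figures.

A = b·y = 2.44 × 1.50 = 3.660 m²
P = b + 2y = 2.44 + 2×1.50 = 5.440 m
R = A/P = 3.660/5.440 = 0.6728 m
Q = (1/n)·A·R^(2/3)·S^(1/2) = (1/0.034) × 3.660 × 0.6728^(2/3) × 0.00029^(1/2) = 1.408 m³/s
V = Q/A = 1.408/3.660 = 0.3846 m/s

0.385 m/s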